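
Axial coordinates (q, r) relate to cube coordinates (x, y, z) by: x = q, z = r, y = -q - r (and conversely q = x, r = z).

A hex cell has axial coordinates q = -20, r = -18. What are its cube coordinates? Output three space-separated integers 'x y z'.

x = q = -20
z = r = -18
y = -x - z = -(-20) - (-18) = 38

Answer: -20 38 -18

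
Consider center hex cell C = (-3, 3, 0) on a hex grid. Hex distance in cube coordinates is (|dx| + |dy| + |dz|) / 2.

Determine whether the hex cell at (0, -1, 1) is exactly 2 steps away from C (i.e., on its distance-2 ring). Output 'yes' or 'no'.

|px - cx| = |0 - (-3)| = 3
|py - cy| = |-1 - 3| = 4
|pz - cz| = |1 - 0| = 1
distance = (3+4+1)/2 = 8/2 = 4
radius = 2; distance != radius -> no

Answer: no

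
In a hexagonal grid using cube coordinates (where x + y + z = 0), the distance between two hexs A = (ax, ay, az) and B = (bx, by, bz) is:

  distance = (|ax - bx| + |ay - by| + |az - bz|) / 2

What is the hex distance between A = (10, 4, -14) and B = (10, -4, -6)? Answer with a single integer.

Answer: 8

Derivation:
|ax - bx| = |10 - 10| = 0
|ay - by| = |4 - (-4)| = 8
|az - bz| = |-14 - (-6)| = 8
distance = (0 + 8 + 8) / 2 = 16 / 2 = 8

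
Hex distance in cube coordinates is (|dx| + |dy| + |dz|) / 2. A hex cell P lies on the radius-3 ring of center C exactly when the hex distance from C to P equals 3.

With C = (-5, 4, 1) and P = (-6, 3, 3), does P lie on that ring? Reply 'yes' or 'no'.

|px - cx| = |-6 - (-5)| = 1
|py - cy| = |3 - 4| = 1
|pz - cz| = |3 - 1| = 2
distance = (1+1+2)/2 = 4/2 = 2
radius = 3; distance != radius -> no

Answer: no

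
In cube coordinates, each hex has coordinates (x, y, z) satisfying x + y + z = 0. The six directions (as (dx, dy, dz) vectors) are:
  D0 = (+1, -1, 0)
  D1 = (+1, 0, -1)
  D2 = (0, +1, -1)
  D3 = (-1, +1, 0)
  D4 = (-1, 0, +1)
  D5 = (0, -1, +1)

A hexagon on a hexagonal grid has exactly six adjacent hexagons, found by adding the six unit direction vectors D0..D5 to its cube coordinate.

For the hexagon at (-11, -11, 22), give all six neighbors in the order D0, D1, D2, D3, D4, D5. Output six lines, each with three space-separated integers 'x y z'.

Answer: -10 -12 22
-10 -11 21
-11 -10 21
-12 -10 22
-12 -11 23
-11 -12 23

Derivation:
Center: (-11, -11, 22). Add each direction:
  D0: (-11, -11, 22) + (1, -1, 0) = (-10, -12, 22)
  D1: (-11, -11, 22) + (1, 0, -1) = (-10, -11, 21)
  D2: (-11, -11, 22) + (0, 1, -1) = (-11, -10, 21)
  D3: (-11, -11, 22) + (-1, 1, 0) = (-12, -10, 22)
  D4: (-11, -11, 22) + (-1, 0, 1) = (-12, -11, 23)
  D5: (-11, -11, 22) + (0, -1, 1) = (-11, -12, 23)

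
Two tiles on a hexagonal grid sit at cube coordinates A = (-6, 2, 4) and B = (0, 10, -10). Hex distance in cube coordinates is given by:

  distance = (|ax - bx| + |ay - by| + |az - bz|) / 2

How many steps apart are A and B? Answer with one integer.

|ax - bx| = |-6 - 0| = 6
|ay - by| = |2 - 10| = 8
|az - bz| = |4 - (-10)| = 14
distance = (6 + 8 + 14) / 2 = 28 / 2 = 14

Answer: 14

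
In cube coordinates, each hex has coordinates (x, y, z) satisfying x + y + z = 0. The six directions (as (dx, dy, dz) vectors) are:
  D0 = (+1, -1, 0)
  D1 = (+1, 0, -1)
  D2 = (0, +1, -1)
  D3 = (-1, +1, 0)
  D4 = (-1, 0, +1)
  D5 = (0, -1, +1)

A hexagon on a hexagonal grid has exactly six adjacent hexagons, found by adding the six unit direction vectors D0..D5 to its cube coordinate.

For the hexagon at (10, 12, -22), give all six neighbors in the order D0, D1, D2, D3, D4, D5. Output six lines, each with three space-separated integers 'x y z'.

Center: (10, 12, -22). Add each direction:
  D0: (10, 12, -22) + (1, -1, 0) = (11, 11, -22)
  D1: (10, 12, -22) + (1, 0, -1) = (11, 12, -23)
  D2: (10, 12, -22) + (0, 1, -1) = (10, 13, -23)
  D3: (10, 12, -22) + (-1, 1, 0) = (9, 13, -22)
  D4: (10, 12, -22) + (-1, 0, 1) = (9, 12, -21)
  D5: (10, 12, -22) + (0, -1, 1) = (10, 11, -21)

Answer: 11 11 -22
11 12 -23
10 13 -23
9 13 -22
9 12 -21
10 11 -21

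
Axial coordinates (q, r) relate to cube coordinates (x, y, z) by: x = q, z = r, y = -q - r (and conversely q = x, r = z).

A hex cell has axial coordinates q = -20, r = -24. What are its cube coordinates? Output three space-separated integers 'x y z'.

Answer: -20 44 -24

Derivation:
x = q = -20
z = r = -24
y = -x - z = -(-20) - (-24) = 44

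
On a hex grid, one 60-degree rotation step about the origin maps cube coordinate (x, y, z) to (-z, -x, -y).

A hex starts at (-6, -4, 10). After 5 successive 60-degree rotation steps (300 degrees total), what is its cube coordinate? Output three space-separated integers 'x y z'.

Start: (-6, -4, 10)
Step 1: (-6, -4, 10) -> (-(10), -(-6), -(-4)) = (-10, 6, 4)
Step 2: (-10, 6, 4) -> (-(4), -(-10), -(6)) = (-4, 10, -6)
Step 3: (-4, 10, -6) -> (-(-6), -(-4), -(10)) = (6, 4, -10)
Step 4: (6, 4, -10) -> (-(-10), -(6), -(4)) = (10, -6, -4)
Step 5: (10, -6, -4) -> (-(-4), -(10), -(-6)) = (4, -10, 6)

Answer: 4 -10 6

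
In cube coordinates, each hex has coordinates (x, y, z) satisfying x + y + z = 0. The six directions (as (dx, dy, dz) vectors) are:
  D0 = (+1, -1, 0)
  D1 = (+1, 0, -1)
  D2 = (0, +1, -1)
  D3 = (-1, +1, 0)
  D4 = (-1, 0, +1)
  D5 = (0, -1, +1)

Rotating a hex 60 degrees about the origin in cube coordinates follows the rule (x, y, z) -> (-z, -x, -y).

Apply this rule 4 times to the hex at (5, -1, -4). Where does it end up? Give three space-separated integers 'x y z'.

Answer: -4 5 -1

Derivation:
Start: (5, -1, -4)
Step 1: (5, -1, -4) -> (-(-4), -(5), -(-1)) = (4, -5, 1)
Step 2: (4, -5, 1) -> (-(1), -(4), -(-5)) = (-1, -4, 5)
Step 3: (-1, -4, 5) -> (-(5), -(-1), -(-4)) = (-5, 1, 4)
Step 4: (-5, 1, 4) -> (-(4), -(-5), -(1)) = (-4, 5, -1)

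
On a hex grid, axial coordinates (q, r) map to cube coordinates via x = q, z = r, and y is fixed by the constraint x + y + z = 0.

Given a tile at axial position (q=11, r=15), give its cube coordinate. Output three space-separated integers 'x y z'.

Answer: 11 -26 15

Derivation:
x = q = 11
z = r = 15
y = -x - z = -(11) - (15) = -26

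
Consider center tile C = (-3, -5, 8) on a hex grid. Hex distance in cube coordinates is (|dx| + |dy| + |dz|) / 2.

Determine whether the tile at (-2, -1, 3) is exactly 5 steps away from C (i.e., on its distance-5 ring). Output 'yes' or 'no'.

Answer: yes

Derivation:
|px - cx| = |-2 - (-3)| = 1
|py - cy| = |-1 - (-5)| = 4
|pz - cz| = |3 - 8| = 5
distance = (1+4+5)/2 = 10/2 = 5
radius = 5; distance == radius -> yes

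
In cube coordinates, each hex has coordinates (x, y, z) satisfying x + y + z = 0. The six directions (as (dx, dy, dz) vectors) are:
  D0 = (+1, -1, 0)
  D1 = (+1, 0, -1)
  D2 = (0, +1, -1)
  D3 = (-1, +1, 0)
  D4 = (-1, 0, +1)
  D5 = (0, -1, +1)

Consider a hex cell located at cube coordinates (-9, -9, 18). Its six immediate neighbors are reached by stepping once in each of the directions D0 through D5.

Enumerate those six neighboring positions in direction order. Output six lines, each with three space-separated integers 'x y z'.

Center: (-9, -9, 18). Add each direction:
  D0: (-9, -9, 18) + (1, -1, 0) = (-8, -10, 18)
  D1: (-9, -9, 18) + (1, 0, -1) = (-8, -9, 17)
  D2: (-9, -9, 18) + (0, 1, -1) = (-9, -8, 17)
  D3: (-9, -9, 18) + (-1, 1, 0) = (-10, -8, 18)
  D4: (-9, -9, 18) + (-1, 0, 1) = (-10, -9, 19)
  D5: (-9, -9, 18) + (0, -1, 1) = (-9, -10, 19)

Answer: -8 -10 18
-8 -9 17
-9 -8 17
-10 -8 18
-10 -9 19
-9 -10 19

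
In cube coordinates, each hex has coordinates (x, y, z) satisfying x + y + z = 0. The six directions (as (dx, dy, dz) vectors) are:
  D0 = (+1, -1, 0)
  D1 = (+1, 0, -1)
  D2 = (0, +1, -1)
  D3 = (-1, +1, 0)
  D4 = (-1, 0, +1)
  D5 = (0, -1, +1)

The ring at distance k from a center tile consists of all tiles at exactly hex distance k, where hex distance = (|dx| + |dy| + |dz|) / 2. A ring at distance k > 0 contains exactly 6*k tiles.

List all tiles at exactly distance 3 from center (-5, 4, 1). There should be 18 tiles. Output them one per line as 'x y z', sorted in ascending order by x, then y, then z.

Walk ring at distance 3 from (-5, 4, 1):
Start at center + D4*3 = (-8, 4, 4)
  hex 0: (-8, 4, 4)
  hex 1: (-7, 3, 4)
  hex 2: (-6, 2, 4)
  hex 3: (-5, 1, 4)
  hex 4: (-4, 1, 3)
  hex 5: (-3, 1, 2)
  hex 6: (-2, 1, 1)
  hex 7: (-2, 2, 0)
  hex 8: (-2, 3, -1)
  hex 9: (-2, 4, -2)
  hex 10: (-3, 5, -2)
  hex 11: (-4, 6, -2)
  hex 12: (-5, 7, -2)
  hex 13: (-6, 7, -1)
  hex 14: (-7, 7, 0)
  hex 15: (-8, 7, 1)
  hex 16: (-8, 6, 2)
  hex 17: (-8, 5, 3)
Sorted: 18 hexes.

Answer: -8 4 4
-8 5 3
-8 6 2
-8 7 1
-7 3 4
-7 7 0
-6 2 4
-6 7 -1
-5 1 4
-5 7 -2
-4 1 3
-4 6 -2
-3 1 2
-3 5 -2
-2 1 1
-2 2 0
-2 3 -1
-2 4 -2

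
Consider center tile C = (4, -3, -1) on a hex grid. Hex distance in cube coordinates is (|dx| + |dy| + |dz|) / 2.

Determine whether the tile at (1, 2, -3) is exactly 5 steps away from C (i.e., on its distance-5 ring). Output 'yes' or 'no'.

|px - cx| = |1 - 4| = 3
|py - cy| = |2 - (-3)| = 5
|pz - cz| = |-3 - (-1)| = 2
distance = (3+5+2)/2 = 10/2 = 5
radius = 5; distance == radius -> yes

Answer: yes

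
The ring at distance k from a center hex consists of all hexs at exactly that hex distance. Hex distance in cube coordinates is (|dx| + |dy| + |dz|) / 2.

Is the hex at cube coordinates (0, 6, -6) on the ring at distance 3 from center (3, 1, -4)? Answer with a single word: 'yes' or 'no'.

Answer: no

Derivation:
|px - cx| = |0 - 3| = 3
|py - cy| = |6 - 1| = 5
|pz - cz| = |-6 - (-4)| = 2
distance = (3+5+2)/2 = 10/2 = 5
radius = 3; distance != radius -> no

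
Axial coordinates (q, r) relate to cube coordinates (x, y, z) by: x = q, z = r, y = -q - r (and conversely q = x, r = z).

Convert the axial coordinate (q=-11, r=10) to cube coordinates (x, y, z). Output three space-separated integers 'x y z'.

x = q = -11
z = r = 10
y = -x - z = -(-11) - (10) = 1

Answer: -11 1 10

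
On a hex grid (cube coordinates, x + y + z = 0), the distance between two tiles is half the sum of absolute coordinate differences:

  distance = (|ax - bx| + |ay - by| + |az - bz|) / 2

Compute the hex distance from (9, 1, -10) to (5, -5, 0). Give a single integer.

Answer: 10

Derivation:
|ax - bx| = |9 - 5| = 4
|ay - by| = |1 - (-5)| = 6
|az - bz| = |-10 - 0| = 10
distance = (4 + 6 + 10) / 2 = 20 / 2 = 10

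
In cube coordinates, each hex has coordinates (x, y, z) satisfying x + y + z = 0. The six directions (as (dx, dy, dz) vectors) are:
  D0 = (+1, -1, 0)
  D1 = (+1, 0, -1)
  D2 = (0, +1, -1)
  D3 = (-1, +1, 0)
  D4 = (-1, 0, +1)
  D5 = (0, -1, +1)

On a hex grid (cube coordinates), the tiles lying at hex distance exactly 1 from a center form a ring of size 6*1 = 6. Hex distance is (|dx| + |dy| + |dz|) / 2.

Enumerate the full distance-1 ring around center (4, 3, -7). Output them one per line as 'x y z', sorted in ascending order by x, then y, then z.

Answer: 3 3 -6
3 4 -7
4 2 -6
4 4 -8
5 2 -7
5 3 -8

Derivation:
Walk ring at distance 1 from (4, 3, -7):
Start at center + D4*1 = (3, 3, -6)
  hex 0: (3, 3, -6)
  hex 1: (4, 2, -6)
  hex 2: (5, 2, -7)
  hex 3: (5, 3, -8)
  hex 4: (4, 4, -8)
  hex 5: (3, 4, -7)
Sorted: 6 hexes.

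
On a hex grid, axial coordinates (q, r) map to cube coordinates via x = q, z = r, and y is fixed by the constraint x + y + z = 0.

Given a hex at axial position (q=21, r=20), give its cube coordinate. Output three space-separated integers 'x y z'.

Answer: 21 -41 20

Derivation:
x = q = 21
z = r = 20
y = -x - z = -(21) - (20) = -41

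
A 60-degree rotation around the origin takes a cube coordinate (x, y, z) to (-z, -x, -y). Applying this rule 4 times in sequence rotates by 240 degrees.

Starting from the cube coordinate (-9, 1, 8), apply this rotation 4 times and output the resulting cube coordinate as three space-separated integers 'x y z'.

Start: (-9, 1, 8)
Step 1: (-9, 1, 8) -> (-(8), -(-9), -(1)) = (-8, 9, -1)
Step 2: (-8, 9, -1) -> (-(-1), -(-8), -(9)) = (1, 8, -9)
Step 3: (1, 8, -9) -> (-(-9), -(1), -(8)) = (9, -1, -8)
Step 4: (9, -1, -8) -> (-(-8), -(9), -(-1)) = (8, -9, 1)

Answer: 8 -9 1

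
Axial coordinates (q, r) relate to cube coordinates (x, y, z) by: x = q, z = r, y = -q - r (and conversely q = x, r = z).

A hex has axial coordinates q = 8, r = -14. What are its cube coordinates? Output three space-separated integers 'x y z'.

Answer: 8 6 -14

Derivation:
x = q = 8
z = r = -14
y = -x - z = -(8) - (-14) = 6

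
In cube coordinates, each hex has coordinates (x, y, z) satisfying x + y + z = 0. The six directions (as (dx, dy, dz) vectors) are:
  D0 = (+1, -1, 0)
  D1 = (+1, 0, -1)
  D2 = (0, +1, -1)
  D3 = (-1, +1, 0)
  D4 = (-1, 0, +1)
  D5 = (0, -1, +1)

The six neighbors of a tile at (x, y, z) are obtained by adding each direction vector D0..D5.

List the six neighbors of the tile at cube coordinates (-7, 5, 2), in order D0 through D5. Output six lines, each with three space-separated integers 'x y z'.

Answer: -6 4 2
-6 5 1
-7 6 1
-8 6 2
-8 5 3
-7 4 3

Derivation:
Center: (-7, 5, 2). Add each direction:
  D0: (-7, 5, 2) + (1, -1, 0) = (-6, 4, 2)
  D1: (-7, 5, 2) + (1, 0, -1) = (-6, 5, 1)
  D2: (-7, 5, 2) + (0, 1, -1) = (-7, 6, 1)
  D3: (-7, 5, 2) + (-1, 1, 0) = (-8, 6, 2)
  D4: (-7, 5, 2) + (-1, 0, 1) = (-8, 5, 3)
  D5: (-7, 5, 2) + (0, -1, 1) = (-7, 4, 3)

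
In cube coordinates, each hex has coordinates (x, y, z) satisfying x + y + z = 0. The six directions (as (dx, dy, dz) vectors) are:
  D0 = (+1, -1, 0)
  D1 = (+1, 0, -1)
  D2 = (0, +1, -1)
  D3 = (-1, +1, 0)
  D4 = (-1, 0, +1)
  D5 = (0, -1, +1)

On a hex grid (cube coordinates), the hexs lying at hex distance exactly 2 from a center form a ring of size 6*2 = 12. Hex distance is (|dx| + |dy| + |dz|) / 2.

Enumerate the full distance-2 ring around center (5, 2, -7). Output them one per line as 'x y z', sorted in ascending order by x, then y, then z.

Answer: 3 2 -5
3 3 -6
3 4 -7
4 1 -5
4 4 -8
5 0 -5
5 4 -9
6 0 -6
6 3 -9
7 0 -7
7 1 -8
7 2 -9

Derivation:
Walk ring at distance 2 from (5, 2, -7):
Start at center + D4*2 = (3, 2, -5)
  hex 0: (3, 2, -5)
  hex 1: (4, 1, -5)
  hex 2: (5, 0, -5)
  hex 3: (6, 0, -6)
  hex 4: (7, 0, -7)
  hex 5: (7, 1, -8)
  hex 6: (7, 2, -9)
  hex 7: (6, 3, -9)
  hex 8: (5, 4, -9)
  hex 9: (4, 4, -8)
  hex 10: (3, 4, -7)
  hex 11: (3, 3, -6)
Sorted: 12 hexes.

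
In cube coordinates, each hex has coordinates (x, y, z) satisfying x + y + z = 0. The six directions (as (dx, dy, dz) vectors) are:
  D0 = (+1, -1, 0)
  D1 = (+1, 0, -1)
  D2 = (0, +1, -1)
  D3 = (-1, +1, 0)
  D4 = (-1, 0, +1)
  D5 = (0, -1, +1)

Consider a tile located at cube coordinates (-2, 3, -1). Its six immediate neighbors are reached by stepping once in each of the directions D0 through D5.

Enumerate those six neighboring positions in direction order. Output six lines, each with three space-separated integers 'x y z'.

Center: (-2, 3, -1). Add each direction:
  D0: (-2, 3, -1) + (1, -1, 0) = (-1, 2, -1)
  D1: (-2, 3, -1) + (1, 0, -1) = (-1, 3, -2)
  D2: (-2, 3, -1) + (0, 1, -1) = (-2, 4, -2)
  D3: (-2, 3, -1) + (-1, 1, 0) = (-3, 4, -1)
  D4: (-2, 3, -1) + (-1, 0, 1) = (-3, 3, 0)
  D5: (-2, 3, -1) + (0, -1, 1) = (-2, 2, 0)

Answer: -1 2 -1
-1 3 -2
-2 4 -2
-3 4 -1
-3 3 0
-2 2 0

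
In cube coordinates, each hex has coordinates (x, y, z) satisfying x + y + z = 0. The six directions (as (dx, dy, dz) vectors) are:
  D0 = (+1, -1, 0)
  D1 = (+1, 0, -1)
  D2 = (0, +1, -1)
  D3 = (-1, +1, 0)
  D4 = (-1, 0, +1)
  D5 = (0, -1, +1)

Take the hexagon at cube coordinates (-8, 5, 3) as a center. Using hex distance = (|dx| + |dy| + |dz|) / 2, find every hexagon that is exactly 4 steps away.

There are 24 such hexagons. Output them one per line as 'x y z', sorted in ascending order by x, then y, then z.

Answer: -12 5 7
-12 6 6
-12 7 5
-12 8 4
-12 9 3
-11 4 7
-11 9 2
-10 3 7
-10 9 1
-9 2 7
-9 9 0
-8 1 7
-8 9 -1
-7 1 6
-7 8 -1
-6 1 5
-6 7 -1
-5 1 4
-5 6 -1
-4 1 3
-4 2 2
-4 3 1
-4 4 0
-4 5 -1

Derivation:
Walk ring at distance 4 from (-8, 5, 3):
Start at center + D4*4 = (-12, 5, 7)
  hex 0: (-12, 5, 7)
  hex 1: (-11, 4, 7)
  hex 2: (-10, 3, 7)
  hex 3: (-9, 2, 7)
  hex 4: (-8, 1, 7)
  hex 5: (-7, 1, 6)
  hex 6: (-6, 1, 5)
  hex 7: (-5, 1, 4)
  hex 8: (-4, 1, 3)
  hex 9: (-4, 2, 2)
  hex 10: (-4, 3, 1)
  hex 11: (-4, 4, 0)
  hex 12: (-4, 5, -1)
  hex 13: (-5, 6, -1)
  hex 14: (-6, 7, -1)
  hex 15: (-7, 8, -1)
  hex 16: (-8, 9, -1)
  hex 17: (-9, 9, 0)
  hex 18: (-10, 9, 1)
  hex 19: (-11, 9, 2)
  hex 20: (-12, 9, 3)
  hex 21: (-12, 8, 4)
  hex 22: (-12, 7, 5)
  hex 23: (-12, 6, 6)
Sorted: 24 hexes.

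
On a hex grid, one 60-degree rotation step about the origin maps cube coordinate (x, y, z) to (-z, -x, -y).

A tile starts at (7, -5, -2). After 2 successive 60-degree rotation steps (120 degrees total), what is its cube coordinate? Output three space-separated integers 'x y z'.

Answer: -5 -2 7

Derivation:
Start: (7, -5, -2)
Step 1: (7, -5, -2) -> (-(-2), -(7), -(-5)) = (2, -7, 5)
Step 2: (2, -7, 5) -> (-(5), -(2), -(-7)) = (-5, -2, 7)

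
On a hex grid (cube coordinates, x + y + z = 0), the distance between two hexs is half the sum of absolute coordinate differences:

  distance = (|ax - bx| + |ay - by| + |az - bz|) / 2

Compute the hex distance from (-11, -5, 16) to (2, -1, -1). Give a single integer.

|ax - bx| = |-11 - 2| = 13
|ay - by| = |-5 - (-1)| = 4
|az - bz| = |16 - (-1)| = 17
distance = (13 + 4 + 17) / 2 = 34 / 2 = 17

Answer: 17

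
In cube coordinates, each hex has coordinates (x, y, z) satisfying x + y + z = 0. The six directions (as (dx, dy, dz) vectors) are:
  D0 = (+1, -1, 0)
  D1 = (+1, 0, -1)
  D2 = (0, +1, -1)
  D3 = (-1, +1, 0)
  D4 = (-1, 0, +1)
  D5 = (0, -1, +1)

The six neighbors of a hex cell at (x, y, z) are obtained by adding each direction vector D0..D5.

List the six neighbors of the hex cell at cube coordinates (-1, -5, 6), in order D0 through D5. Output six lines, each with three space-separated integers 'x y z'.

Center: (-1, -5, 6). Add each direction:
  D0: (-1, -5, 6) + (1, -1, 0) = (0, -6, 6)
  D1: (-1, -5, 6) + (1, 0, -1) = (0, -5, 5)
  D2: (-1, -5, 6) + (0, 1, -1) = (-1, -4, 5)
  D3: (-1, -5, 6) + (-1, 1, 0) = (-2, -4, 6)
  D4: (-1, -5, 6) + (-1, 0, 1) = (-2, -5, 7)
  D5: (-1, -5, 6) + (0, -1, 1) = (-1, -6, 7)

Answer: 0 -6 6
0 -5 5
-1 -4 5
-2 -4 6
-2 -5 7
-1 -6 7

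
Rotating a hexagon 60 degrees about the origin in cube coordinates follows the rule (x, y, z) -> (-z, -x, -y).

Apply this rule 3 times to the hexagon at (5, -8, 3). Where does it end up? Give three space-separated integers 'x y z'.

Start: (5, -8, 3)
Step 1: (5, -8, 3) -> (-(3), -(5), -(-8)) = (-3, -5, 8)
Step 2: (-3, -5, 8) -> (-(8), -(-3), -(-5)) = (-8, 3, 5)
Step 3: (-8, 3, 5) -> (-(5), -(-8), -(3)) = (-5, 8, -3)

Answer: -5 8 -3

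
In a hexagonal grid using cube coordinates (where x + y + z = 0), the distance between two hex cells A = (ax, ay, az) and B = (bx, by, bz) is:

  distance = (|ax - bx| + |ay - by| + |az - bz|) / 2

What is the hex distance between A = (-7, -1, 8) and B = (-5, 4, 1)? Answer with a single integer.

Answer: 7

Derivation:
|ax - bx| = |-7 - (-5)| = 2
|ay - by| = |-1 - 4| = 5
|az - bz| = |8 - 1| = 7
distance = (2 + 5 + 7) / 2 = 14 / 2 = 7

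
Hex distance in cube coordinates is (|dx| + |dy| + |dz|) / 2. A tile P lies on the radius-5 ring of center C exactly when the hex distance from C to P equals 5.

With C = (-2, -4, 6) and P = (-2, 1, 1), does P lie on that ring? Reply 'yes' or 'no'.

Answer: yes

Derivation:
|px - cx| = |-2 - (-2)| = 0
|py - cy| = |1 - (-4)| = 5
|pz - cz| = |1 - 6| = 5
distance = (0+5+5)/2 = 10/2 = 5
radius = 5; distance == radius -> yes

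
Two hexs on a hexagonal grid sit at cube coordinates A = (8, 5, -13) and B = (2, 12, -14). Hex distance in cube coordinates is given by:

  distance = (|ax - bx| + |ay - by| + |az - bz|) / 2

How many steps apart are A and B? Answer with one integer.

|ax - bx| = |8 - 2| = 6
|ay - by| = |5 - 12| = 7
|az - bz| = |-13 - (-14)| = 1
distance = (6 + 7 + 1) / 2 = 14 / 2 = 7

Answer: 7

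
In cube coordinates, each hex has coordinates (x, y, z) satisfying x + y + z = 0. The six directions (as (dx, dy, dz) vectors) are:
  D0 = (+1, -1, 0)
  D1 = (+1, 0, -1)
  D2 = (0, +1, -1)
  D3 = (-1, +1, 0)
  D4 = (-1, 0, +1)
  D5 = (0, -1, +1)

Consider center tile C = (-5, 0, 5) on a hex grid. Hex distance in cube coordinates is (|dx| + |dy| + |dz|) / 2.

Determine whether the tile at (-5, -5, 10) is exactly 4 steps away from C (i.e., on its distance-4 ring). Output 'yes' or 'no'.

Answer: no

Derivation:
|px - cx| = |-5 - (-5)| = 0
|py - cy| = |-5 - 0| = 5
|pz - cz| = |10 - 5| = 5
distance = (0+5+5)/2 = 10/2 = 5
radius = 4; distance != radius -> no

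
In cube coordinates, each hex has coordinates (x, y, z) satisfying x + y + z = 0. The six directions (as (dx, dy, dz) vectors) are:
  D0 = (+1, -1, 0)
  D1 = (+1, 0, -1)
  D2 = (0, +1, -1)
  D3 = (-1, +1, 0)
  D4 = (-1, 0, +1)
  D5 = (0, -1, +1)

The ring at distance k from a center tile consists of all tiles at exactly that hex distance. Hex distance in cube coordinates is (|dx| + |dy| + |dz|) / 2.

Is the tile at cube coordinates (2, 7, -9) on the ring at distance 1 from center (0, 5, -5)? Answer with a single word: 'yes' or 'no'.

|px - cx| = |2 - 0| = 2
|py - cy| = |7 - 5| = 2
|pz - cz| = |-9 - (-5)| = 4
distance = (2+2+4)/2 = 8/2 = 4
radius = 1; distance != radius -> no

Answer: no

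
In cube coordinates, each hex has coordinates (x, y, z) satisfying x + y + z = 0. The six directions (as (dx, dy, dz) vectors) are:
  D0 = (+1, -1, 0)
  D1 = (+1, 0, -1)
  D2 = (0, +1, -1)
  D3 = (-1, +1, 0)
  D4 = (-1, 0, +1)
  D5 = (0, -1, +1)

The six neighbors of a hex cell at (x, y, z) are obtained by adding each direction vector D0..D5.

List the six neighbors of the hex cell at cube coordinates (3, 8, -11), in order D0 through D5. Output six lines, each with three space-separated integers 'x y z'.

Center: (3, 8, -11). Add each direction:
  D0: (3, 8, -11) + (1, -1, 0) = (4, 7, -11)
  D1: (3, 8, -11) + (1, 0, -1) = (4, 8, -12)
  D2: (3, 8, -11) + (0, 1, -1) = (3, 9, -12)
  D3: (3, 8, -11) + (-1, 1, 0) = (2, 9, -11)
  D4: (3, 8, -11) + (-1, 0, 1) = (2, 8, -10)
  D5: (3, 8, -11) + (0, -1, 1) = (3, 7, -10)

Answer: 4 7 -11
4 8 -12
3 9 -12
2 9 -11
2 8 -10
3 7 -10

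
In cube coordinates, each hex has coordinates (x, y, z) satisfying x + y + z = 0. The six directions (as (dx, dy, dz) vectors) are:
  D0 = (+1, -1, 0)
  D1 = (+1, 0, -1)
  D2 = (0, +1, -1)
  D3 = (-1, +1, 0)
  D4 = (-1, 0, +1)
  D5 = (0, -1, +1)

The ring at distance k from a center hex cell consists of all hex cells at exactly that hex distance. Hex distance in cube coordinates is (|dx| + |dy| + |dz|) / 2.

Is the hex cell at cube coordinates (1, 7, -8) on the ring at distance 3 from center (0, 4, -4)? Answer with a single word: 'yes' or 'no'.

|px - cx| = |1 - 0| = 1
|py - cy| = |7 - 4| = 3
|pz - cz| = |-8 - (-4)| = 4
distance = (1+3+4)/2 = 8/2 = 4
radius = 3; distance != radius -> no

Answer: no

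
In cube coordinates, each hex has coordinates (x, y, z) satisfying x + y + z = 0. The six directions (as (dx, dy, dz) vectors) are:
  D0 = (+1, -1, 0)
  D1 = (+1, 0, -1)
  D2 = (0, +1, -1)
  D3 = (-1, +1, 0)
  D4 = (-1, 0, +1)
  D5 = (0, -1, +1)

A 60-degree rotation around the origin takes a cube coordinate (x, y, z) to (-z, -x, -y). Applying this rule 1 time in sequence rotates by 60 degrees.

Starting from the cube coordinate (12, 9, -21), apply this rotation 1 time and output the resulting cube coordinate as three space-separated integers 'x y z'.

Answer: 21 -12 -9

Derivation:
Start: (12, 9, -21)
Step 1: (12, 9, -21) -> (-(-21), -(12), -(9)) = (21, -12, -9)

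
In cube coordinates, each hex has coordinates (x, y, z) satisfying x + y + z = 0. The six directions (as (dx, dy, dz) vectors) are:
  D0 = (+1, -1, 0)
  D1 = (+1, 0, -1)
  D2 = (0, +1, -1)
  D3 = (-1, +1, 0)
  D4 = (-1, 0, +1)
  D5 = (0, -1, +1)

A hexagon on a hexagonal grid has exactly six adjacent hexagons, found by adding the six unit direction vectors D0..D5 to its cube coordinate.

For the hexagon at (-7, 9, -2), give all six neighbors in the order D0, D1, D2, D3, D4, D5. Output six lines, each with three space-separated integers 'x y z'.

Center: (-7, 9, -2). Add each direction:
  D0: (-7, 9, -2) + (1, -1, 0) = (-6, 8, -2)
  D1: (-7, 9, -2) + (1, 0, -1) = (-6, 9, -3)
  D2: (-7, 9, -2) + (0, 1, -1) = (-7, 10, -3)
  D3: (-7, 9, -2) + (-1, 1, 0) = (-8, 10, -2)
  D4: (-7, 9, -2) + (-1, 0, 1) = (-8, 9, -1)
  D5: (-7, 9, -2) + (0, -1, 1) = (-7, 8, -1)

Answer: -6 8 -2
-6 9 -3
-7 10 -3
-8 10 -2
-8 9 -1
-7 8 -1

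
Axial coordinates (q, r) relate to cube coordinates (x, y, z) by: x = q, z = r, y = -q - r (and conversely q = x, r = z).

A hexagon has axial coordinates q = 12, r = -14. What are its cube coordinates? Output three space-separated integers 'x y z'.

x = q = 12
z = r = -14
y = -x - z = -(12) - (-14) = 2

Answer: 12 2 -14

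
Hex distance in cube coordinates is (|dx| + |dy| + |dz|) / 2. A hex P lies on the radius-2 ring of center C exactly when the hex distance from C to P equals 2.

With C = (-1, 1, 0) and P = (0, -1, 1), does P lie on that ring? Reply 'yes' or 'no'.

Answer: yes

Derivation:
|px - cx| = |0 - (-1)| = 1
|py - cy| = |-1 - 1| = 2
|pz - cz| = |1 - 0| = 1
distance = (1+2+1)/2 = 4/2 = 2
radius = 2; distance == radius -> yes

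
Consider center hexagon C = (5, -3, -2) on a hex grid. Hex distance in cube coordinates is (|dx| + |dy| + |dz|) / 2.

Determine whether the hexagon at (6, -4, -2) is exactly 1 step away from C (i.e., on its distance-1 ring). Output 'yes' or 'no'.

|px - cx| = |6 - 5| = 1
|py - cy| = |-4 - (-3)| = 1
|pz - cz| = |-2 - (-2)| = 0
distance = (1+1+0)/2 = 2/2 = 1
radius = 1; distance == radius -> yes

Answer: yes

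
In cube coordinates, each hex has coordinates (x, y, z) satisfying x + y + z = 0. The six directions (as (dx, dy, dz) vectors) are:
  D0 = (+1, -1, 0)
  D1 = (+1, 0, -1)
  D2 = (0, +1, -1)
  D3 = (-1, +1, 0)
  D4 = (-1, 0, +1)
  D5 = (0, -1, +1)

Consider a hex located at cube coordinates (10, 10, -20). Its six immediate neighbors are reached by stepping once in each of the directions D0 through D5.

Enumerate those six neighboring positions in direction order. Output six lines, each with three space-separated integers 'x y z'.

Answer: 11 9 -20
11 10 -21
10 11 -21
9 11 -20
9 10 -19
10 9 -19

Derivation:
Center: (10, 10, -20). Add each direction:
  D0: (10, 10, -20) + (1, -1, 0) = (11, 9, -20)
  D1: (10, 10, -20) + (1, 0, -1) = (11, 10, -21)
  D2: (10, 10, -20) + (0, 1, -1) = (10, 11, -21)
  D3: (10, 10, -20) + (-1, 1, 0) = (9, 11, -20)
  D4: (10, 10, -20) + (-1, 0, 1) = (9, 10, -19)
  D5: (10, 10, -20) + (0, -1, 1) = (10, 9, -19)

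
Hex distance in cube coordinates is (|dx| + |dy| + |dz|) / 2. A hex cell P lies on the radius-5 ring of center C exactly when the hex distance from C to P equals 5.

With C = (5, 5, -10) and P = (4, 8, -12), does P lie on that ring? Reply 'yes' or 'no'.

|px - cx| = |4 - 5| = 1
|py - cy| = |8 - 5| = 3
|pz - cz| = |-12 - (-10)| = 2
distance = (1+3+2)/2 = 6/2 = 3
radius = 5; distance != radius -> no

Answer: no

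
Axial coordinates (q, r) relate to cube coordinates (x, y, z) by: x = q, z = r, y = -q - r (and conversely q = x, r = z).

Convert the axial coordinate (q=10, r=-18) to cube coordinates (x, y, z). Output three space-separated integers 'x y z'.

x = q = 10
z = r = -18
y = -x - z = -(10) - (-18) = 8

Answer: 10 8 -18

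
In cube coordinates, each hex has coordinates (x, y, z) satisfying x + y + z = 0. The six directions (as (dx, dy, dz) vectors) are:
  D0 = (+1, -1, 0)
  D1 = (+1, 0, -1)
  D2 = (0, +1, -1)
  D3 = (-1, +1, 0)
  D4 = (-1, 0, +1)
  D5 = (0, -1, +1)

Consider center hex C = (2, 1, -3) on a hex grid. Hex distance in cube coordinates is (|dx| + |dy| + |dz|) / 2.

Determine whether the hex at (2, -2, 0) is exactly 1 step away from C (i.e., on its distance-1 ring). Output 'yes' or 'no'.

Answer: no

Derivation:
|px - cx| = |2 - 2| = 0
|py - cy| = |-2 - 1| = 3
|pz - cz| = |0 - (-3)| = 3
distance = (0+3+3)/2 = 6/2 = 3
radius = 1; distance != radius -> no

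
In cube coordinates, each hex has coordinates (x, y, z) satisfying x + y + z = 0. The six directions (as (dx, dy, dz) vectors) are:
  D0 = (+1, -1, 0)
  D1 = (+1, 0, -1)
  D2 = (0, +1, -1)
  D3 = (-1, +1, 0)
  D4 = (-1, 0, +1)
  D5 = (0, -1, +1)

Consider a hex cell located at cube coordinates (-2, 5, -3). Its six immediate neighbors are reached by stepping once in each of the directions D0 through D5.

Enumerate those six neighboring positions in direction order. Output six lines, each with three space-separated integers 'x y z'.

Center: (-2, 5, -3). Add each direction:
  D0: (-2, 5, -3) + (1, -1, 0) = (-1, 4, -3)
  D1: (-2, 5, -3) + (1, 0, -1) = (-1, 5, -4)
  D2: (-2, 5, -3) + (0, 1, -1) = (-2, 6, -4)
  D3: (-2, 5, -3) + (-1, 1, 0) = (-3, 6, -3)
  D4: (-2, 5, -3) + (-1, 0, 1) = (-3, 5, -2)
  D5: (-2, 5, -3) + (0, -1, 1) = (-2, 4, -2)

Answer: -1 4 -3
-1 5 -4
-2 6 -4
-3 6 -3
-3 5 -2
-2 4 -2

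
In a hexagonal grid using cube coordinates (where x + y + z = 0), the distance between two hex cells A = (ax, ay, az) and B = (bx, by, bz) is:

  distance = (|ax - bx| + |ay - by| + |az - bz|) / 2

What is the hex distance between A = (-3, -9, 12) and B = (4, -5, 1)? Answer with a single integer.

Answer: 11

Derivation:
|ax - bx| = |-3 - 4| = 7
|ay - by| = |-9 - (-5)| = 4
|az - bz| = |12 - 1| = 11
distance = (7 + 4 + 11) / 2 = 22 / 2 = 11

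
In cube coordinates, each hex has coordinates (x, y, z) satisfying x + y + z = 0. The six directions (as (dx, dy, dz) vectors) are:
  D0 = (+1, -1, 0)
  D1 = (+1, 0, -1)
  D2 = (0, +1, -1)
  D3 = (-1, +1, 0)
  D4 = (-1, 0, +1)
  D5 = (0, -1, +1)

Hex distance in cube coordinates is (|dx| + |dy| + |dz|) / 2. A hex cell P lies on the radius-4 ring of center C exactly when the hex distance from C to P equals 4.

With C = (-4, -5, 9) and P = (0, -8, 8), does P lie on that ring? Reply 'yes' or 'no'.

Answer: yes

Derivation:
|px - cx| = |0 - (-4)| = 4
|py - cy| = |-8 - (-5)| = 3
|pz - cz| = |8 - 9| = 1
distance = (4+3+1)/2 = 8/2 = 4
radius = 4; distance == radius -> yes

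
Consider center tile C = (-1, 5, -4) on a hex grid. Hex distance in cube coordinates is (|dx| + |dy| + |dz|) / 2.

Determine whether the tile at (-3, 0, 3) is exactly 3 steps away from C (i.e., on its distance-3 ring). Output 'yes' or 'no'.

|px - cx| = |-3 - (-1)| = 2
|py - cy| = |0 - 5| = 5
|pz - cz| = |3 - (-4)| = 7
distance = (2+5+7)/2 = 14/2 = 7
radius = 3; distance != radius -> no

Answer: no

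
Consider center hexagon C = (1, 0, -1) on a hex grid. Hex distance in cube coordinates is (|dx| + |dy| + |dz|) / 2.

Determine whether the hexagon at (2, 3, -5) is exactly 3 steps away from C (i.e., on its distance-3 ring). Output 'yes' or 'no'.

|px - cx| = |2 - 1| = 1
|py - cy| = |3 - 0| = 3
|pz - cz| = |-5 - (-1)| = 4
distance = (1+3+4)/2 = 8/2 = 4
radius = 3; distance != radius -> no

Answer: no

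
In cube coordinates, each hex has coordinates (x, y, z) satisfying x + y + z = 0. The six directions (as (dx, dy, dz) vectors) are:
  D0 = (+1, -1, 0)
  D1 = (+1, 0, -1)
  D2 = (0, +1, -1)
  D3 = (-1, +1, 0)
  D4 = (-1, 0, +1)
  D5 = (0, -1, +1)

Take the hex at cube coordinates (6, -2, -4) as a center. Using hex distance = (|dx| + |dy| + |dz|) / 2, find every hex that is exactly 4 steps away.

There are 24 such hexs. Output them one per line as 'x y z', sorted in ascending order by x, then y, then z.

Answer: 2 -2 0
2 -1 -1
2 0 -2
2 1 -3
2 2 -4
3 -3 0
3 2 -5
4 -4 0
4 2 -6
5 -5 0
5 2 -7
6 -6 0
6 2 -8
7 -6 -1
7 1 -8
8 -6 -2
8 0 -8
9 -6 -3
9 -1 -8
10 -6 -4
10 -5 -5
10 -4 -6
10 -3 -7
10 -2 -8

Derivation:
Walk ring at distance 4 from (6, -2, -4):
Start at center + D4*4 = (2, -2, 0)
  hex 0: (2, -2, 0)
  hex 1: (3, -3, 0)
  hex 2: (4, -4, 0)
  hex 3: (5, -5, 0)
  hex 4: (6, -6, 0)
  hex 5: (7, -6, -1)
  hex 6: (8, -6, -2)
  hex 7: (9, -6, -3)
  hex 8: (10, -6, -4)
  hex 9: (10, -5, -5)
  hex 10: (10, -4, -6)
  hex 11: (10, -3, -7)
  hex 12: (10, -2, -8)
  hex 13: (9, -1, -8)
  hex 14: (8, 0, -8)
  hex 15: (7, 1, -8)
  hex 16: (6, 2, -8)
  hex 17: (5, 2, -7)
  hex 18: (4, 2, -6)
  hex 19: (3, 2, -5)
  hex 20: (2, 2, -4)
  hex 21: (2, 1, -3)
  hex 22: (2, 0, -2)
  hex 23: (2, -1, -1)
Sorted: 24 hexes.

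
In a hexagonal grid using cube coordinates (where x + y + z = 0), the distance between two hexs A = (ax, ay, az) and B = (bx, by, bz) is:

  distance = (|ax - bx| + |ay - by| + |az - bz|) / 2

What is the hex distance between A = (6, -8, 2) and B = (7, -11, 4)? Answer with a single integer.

Answer: 3

Derivation:
|ax - bx| = |6 - 7| = 1
|ay - by| = |-8 - (-11)| = 3
|az - bz| = |2 - 4| = 2
distance = (1 + 3 + 2) / 2 = 6 / 2 = 3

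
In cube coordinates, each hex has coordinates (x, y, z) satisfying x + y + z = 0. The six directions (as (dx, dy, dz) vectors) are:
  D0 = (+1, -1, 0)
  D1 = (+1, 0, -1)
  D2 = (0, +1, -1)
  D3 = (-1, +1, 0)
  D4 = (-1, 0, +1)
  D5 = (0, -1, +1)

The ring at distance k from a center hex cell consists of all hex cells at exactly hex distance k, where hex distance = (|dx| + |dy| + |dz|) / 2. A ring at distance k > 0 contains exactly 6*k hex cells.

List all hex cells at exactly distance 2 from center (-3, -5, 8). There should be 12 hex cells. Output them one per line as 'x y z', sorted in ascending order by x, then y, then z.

Answer: -5 -5 10
-5 -4 9
-5 -3 8
-4 -6 10
-4 -3 7
-3 -7 10
-3 -3 6
-2 -7 9
-2 -4 6
-1 -7 8
-1 -6 7
-1 -5 6

Derivation:
Walk ring at distance 2 from (-3, -5, 8):
Start at center + D4*2 = (-5, -5, 10)
  hex 0: (-5, -5, 10)
  hex 1: (-4, -6, 10)
  hex 2: (-3, -7, 10)
  hex 3: (-2, -7, 9)
  hex 4: (-1, -7, 8)
  hex 5: (-1, -6, 7)
  hex 6: (-1, -5, 6)
  hex 7: (-2, -4, 6)
  hex 8: (-3, -3, 6)
  hex 9: (-4, -3, 7)
  hex 10: (-5, -3, 8)
  hex 11: (-5, -4, 9)
Sorted: 12 hexes.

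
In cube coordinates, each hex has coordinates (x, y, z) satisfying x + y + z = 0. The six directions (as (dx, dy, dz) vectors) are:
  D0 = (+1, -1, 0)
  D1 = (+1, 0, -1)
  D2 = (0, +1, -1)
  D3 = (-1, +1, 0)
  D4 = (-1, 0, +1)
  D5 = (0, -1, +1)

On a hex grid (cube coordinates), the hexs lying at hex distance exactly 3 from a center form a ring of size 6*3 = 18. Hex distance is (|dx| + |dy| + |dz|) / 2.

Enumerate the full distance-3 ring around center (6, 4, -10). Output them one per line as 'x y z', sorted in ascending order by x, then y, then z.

Answer: 3 4 -7
3 5 -8
3 6 -9
3 7 -10
4 3 -7
4 7 -11
5 2 -7
5 7 -12
6 1 -7
6 7 -13
7 1 -8
7 6 -13
8 1 -9
8 5 -13
9 1 -10
9 2 -11
9 3 -12
9 4 -13

Derivation:
Walk ring at distance 3 from (6, 4, -10):
Start at center + D4*3 = (3, 4, -7)
  hex 0: (3, 4, -7)
  hex 1: (4, 3, -7)
  hex 2: (5, 2, -7)
  hex 3: (6, 1, -7)
  hex 4: (7, 1, -8)
  hex 5: (8, 1, -9)
  hex 6: (9, 1, -10)
  hex 7: (9, 2, -11)
  hex 8: (9, 3, -12)
  hex 9: (9, 4, -13)
  hex 10: (8, 5, -13)
  hex 11: (7, 6, -13)
  hex 12: (6, 7, -13)
  hex 13: (5, 7, -12)
  hex 14: (4, 7, -11)
  hex 15: (3, 7, -10)
  hex 16: (3, 6, -9)
  hex 17: (3, 5, -8)
Sorted: 18 hexes.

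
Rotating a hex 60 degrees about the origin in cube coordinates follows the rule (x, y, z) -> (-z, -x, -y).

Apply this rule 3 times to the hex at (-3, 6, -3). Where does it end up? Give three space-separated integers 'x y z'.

Answer: 3 -6 3

Derivation:
Start: (-3, 6, -3)
Step 1: (-3, 6, -3) -> (-(-3), -(-3), -(6)) = (3, 3, -6)
Step 2: (3, 3, -6) -> (-(-6), -(3), -(3)) = (6, -3, -3)
Step 3: (6, -3, -3) -> (-(-3), -(6), -(-3)) = (3, -6, 3)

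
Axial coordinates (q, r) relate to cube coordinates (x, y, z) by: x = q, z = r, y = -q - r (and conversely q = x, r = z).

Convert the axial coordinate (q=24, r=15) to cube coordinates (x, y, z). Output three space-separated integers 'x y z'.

Answer: 24 -39 15

Derivation:
x = q = 24
z = r = 15
y = -x - z = -(24) - (15) = -39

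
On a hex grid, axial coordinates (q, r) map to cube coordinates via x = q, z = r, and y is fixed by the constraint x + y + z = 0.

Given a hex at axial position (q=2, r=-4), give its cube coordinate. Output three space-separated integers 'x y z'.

Answer: 2 2 -4

Derivation:
x = q = 2
z = r = -4
y = -x - z = -(2) - (-4) = 2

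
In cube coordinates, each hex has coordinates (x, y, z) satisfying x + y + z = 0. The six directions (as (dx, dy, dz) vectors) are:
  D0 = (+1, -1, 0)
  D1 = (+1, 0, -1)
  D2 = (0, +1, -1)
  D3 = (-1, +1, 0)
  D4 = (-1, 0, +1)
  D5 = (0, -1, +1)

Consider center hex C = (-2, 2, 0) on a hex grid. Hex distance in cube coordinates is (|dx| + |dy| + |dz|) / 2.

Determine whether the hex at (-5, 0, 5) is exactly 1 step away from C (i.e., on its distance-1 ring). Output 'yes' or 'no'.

Answer: no

Derivation:
|px - cx| = |-5 - (-2)| = 3
|py - cy| = |0 - 2| = 2
|pz - cz| = |5 - 0| = 5
distance = (3+2+5)/2 = 10/2 = 5
radius = 1; distance != radius -> no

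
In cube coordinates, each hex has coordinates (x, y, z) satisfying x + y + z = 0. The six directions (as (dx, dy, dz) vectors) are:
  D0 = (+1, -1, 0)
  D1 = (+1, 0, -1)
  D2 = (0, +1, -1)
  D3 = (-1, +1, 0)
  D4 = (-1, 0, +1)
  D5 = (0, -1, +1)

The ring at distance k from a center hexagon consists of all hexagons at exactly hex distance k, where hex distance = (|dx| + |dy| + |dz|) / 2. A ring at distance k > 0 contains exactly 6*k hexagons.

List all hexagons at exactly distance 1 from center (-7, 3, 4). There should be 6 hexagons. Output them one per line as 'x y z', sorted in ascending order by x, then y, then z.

Answer: -8 3 5
-8 4 4
-7 2 5
-7 4 3
-6 2 4
-6 3 3

Derivation:
Walk ring at distance 1 from (-7, 3, 4):
Start at center + D4*1 = (-8, 3, 5)
  hex 0: (-8, 3, 5)
  hex 1: (-7, 2, 5)
  hex 2: (-6, 2, 4)
  hex 3: (-6, 3, 3)
  hex 4: (-7, 4, 3)
  hex 5: (-8, 4, 4)
Sorted: 6 hexes.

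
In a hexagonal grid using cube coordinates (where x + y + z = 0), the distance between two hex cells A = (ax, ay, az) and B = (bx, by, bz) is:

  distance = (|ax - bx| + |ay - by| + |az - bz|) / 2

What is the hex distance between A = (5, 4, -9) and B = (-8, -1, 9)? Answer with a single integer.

Answer: 18

Derivation:
|ax - bx| = |5 - (-8)| = 13
|ay - by| = |4 - (-1)| = 5
|az - bz| = |-9 - 9| = 18
distance = (13 + 5 + 18) / 2 = 36 / 2 = 18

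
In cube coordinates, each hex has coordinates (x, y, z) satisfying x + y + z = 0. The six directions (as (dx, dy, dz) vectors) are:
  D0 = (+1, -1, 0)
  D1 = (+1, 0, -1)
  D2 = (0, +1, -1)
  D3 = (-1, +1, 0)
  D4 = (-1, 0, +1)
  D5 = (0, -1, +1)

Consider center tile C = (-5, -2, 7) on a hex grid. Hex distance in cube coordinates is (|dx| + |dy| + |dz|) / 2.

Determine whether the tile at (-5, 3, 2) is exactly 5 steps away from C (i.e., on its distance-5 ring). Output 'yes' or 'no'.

Answer: yes

Derivation:
|px - cx| = |-5 - (-5)| = 0
|py - cy| = |3 - (-2)| = 5
|pz - cz| = |2 - 7| = 5
distance = (0+5+5)/2 = 10/2 = 5
radius = 5; distance == radius -> yes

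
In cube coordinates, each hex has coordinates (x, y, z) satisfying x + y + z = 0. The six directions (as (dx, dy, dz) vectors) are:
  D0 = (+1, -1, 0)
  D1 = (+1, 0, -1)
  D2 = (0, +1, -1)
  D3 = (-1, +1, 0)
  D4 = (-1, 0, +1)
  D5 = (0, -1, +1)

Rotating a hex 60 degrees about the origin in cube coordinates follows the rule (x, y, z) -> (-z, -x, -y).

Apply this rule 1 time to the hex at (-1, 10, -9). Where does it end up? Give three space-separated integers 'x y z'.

Start: (-1, 10, -9)
Step 1: (-1, 10, -9) -> (-(-9), -(-1), -(10)) = (9, 1, -10)

Answer: 9 1 -10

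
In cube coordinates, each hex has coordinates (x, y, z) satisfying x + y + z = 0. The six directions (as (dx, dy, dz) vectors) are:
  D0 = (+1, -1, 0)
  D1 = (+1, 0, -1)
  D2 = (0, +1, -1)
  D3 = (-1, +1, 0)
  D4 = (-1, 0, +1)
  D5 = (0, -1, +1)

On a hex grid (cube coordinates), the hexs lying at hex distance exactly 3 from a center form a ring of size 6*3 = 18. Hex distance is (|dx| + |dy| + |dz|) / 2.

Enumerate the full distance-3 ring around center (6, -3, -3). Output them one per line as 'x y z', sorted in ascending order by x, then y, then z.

Walk ring at distance 3 from (6, -3, -3):
Start at center + D4*3 = (3, -3, 0)
  hex 0: (3, -3, 0)
  hex 1: (4, -4, 0)
  hex 2: (5, -5, 0)
  hex 3: (6, -6, 0)
  hex 4: (7, -6, -1)
  hex 5: (8, -6, -2)
  hex 6: (9, -6, -3)
  hex 7: (9, -5, -4)
  hex 8: (9, -4, -5)
  hex 9: (9, -3, -6)
  hex 10: (8, -2, -6)
  hex 11: (7, -1, -6)
  hex 12: (6, 0, -6)
  hex 13: (5, 0, -5)
  hex 14: (4, 0, -4)
  hex 15: (3, 0, -3)
  hex 16: (3, -1, -2)
  hex 17: (3, -2, -1)
Sorted: 18 hexes.

Answer: 3 -3 0
3 -2 -1
3 -1 -2
3 0 -3
4 -4 0
4 0 -4
5 -5 0
5 0 -5
6 -6 0
6 0 -6
7 -6 -1
7 -1 -6
8 -6 -2
8 -2 -6
9 -6 -3
9 -5 -4
9 -4 -5
9 -3 -6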